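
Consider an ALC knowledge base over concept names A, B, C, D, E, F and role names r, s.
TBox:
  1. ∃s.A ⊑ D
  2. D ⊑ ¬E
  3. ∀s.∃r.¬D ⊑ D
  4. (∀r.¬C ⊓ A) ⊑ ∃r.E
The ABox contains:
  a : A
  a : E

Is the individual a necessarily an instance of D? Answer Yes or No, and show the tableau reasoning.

1. a : D?  L(a) = {A, E} ∪ {¬D}
   open: L(a) ⊇ {A, E, ¬D, ∀s.¬A, ∃r.C, …} (+ ∃-successors) — a ∉ D possible
2. Hence a : D: not entailed.

No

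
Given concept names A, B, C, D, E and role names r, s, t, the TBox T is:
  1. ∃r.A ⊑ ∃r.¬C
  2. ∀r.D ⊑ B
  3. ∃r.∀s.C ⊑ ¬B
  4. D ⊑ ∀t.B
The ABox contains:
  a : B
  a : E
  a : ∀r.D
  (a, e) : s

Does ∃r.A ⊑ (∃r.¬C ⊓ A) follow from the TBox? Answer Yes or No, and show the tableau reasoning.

1. ∃r.A ⊑ (∃r.¬C ⊓ A)  ⇔  (∃r.A ⊓ (∀r.C ⊔ ¬A)) unsat w.r.t. T
   apply at x₀: ∃r.A⊑∃r.¬C
   open: L(x₀) ⊇ {¬A, ¬D, ∀r.∃s.¬C, ∃r.A, ∃r.¬C, …} (+ ∃-successors)
2. Hence ∃r.A ⊑ (∃r.¬C ⊓ A): not entailed.

No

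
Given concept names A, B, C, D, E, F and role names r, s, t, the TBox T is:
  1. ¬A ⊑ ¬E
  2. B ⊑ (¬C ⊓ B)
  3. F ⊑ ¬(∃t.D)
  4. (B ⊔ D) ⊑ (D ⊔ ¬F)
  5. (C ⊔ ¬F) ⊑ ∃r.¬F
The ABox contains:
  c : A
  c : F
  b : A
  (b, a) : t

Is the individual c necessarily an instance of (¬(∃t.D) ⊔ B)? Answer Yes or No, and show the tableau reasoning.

1. c : (¬(∃t.D) ⊔ B)?  L(c) = {A, F} ∪ {(∃t.D ⊓ ¬B)}
   clash {F, ¬F} at c — c ∈ (¬(∃t.D) ⊔ B)
2. Hence c : (¬(∃t.D) ⊔ B): entailed.

Yes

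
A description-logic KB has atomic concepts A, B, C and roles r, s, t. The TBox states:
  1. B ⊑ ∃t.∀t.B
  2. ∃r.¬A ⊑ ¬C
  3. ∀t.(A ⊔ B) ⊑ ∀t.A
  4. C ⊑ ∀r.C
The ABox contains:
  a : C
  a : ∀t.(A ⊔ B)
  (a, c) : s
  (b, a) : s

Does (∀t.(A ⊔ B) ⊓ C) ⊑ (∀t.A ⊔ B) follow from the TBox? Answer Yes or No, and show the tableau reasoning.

1. (∀t.(A ⊔ B) ⊓ C) ⊑ (∀t.A ⊔ B)  ⇔  ((∀t.(A ⊔ B) ⊓ C) ⊓ (∃t.¬A ⊓ ¬B)) unsat w.r.t. T
   all branches close; clash {C, ¬C} at x₀
2. Hence (∀t.(A ⊔ B) ⊓ C) ⊑ (∀t.A ⊔ B): entailed.

Yes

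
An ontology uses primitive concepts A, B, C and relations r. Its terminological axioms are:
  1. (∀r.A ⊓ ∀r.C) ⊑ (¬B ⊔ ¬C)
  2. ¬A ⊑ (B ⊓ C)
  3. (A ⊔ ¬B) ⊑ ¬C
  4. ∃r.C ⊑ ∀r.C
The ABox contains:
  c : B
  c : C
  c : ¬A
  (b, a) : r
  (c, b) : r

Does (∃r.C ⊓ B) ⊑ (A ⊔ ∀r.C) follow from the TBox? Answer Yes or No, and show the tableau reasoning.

Yes

1. (∃r.C ⊓ B) ⊑ (A ⊔ ∀r.C)  ⇔  ((∃r.C ⊓ B) ⊓ (¬A ⊓ ∃r.¬C)) unsat w.r.t. T
   all branches close; clash {C, ¬C} at x₀
2. Hence (∃r.C ⊓ B) ⊑ (A ⊔ ∀r.C): entailed.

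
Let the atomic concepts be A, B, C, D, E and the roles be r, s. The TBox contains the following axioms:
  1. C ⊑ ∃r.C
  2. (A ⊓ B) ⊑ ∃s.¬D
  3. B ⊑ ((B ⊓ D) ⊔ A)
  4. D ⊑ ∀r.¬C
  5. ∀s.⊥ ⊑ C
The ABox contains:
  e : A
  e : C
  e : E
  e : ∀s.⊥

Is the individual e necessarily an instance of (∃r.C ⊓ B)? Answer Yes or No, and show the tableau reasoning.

1. e : (∃r.C ⊓ B)?  L(e) = {A, C, E, ∀s.⊥} ∪ {(∀r.¬C ⊔ ¬B)}
   apply at e: C⊑∃r.C
   open: L(e) ⊇ {A, C, E, ¬B, ¬D, …} (+ ∃-successors) — e ∉ (∃r.C ⊓ B) possible
2. Hence e : (∃r.C ⊓ B): not entailed.

No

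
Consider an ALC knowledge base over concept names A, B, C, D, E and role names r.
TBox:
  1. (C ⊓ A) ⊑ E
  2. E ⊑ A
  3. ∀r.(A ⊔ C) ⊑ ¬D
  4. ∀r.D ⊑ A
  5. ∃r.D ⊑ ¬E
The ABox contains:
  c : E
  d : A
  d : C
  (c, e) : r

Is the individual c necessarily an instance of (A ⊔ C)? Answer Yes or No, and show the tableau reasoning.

1. c : (A ⊔ C)?  L(c) = {E} ∪ {(¬A ⊓ ¬C)}
   clash {A, ¬A} at c — c ∈ (A ⊔ C)
2. Hence c : (A ⊔ C): entailed.

Yes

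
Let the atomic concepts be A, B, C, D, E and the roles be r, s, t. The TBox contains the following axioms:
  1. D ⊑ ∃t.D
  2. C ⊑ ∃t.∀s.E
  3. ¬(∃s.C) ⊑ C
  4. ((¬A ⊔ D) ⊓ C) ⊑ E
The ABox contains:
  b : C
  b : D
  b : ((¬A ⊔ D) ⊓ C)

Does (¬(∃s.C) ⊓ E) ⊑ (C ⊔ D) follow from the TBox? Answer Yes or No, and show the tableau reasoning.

Yes

1. (¬(∃s.C) ⊓ E) ⊑ (C ⊔ D)  ⇔  ((∀s.¬C ⊓ E) ⊓ (¬C ⊓ ¬D)) unsat w.r.t. T
   all branches close; clash {C, ¬C} at x₀
2. Hence (¬(∃s.C) ⊓ E) ⊑ (C ⊔ D): entailed.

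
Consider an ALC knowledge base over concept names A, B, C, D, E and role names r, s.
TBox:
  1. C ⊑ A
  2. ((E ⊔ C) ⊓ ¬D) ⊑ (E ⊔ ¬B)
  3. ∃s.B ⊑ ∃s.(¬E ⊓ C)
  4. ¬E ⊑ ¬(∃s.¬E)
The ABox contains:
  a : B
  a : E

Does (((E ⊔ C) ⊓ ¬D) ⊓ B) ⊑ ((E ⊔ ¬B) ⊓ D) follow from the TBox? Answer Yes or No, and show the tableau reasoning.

No

1. (((E ⊔ C) ⊓ ¬D) ⊓ B) ⊑ ((E ⊔ ¬B) ⊓ D)  ⇔  ((((E ⊔ C) ⊓ ¬D) ⊓ B) ⊓ ((¬E ⊓ B) ⊔ ¬D)) unsat w.r.t. T
   apply at x₀: ((E ⊔ C) ⊓ ¬D)⊑(E ⊔ ¬B)
   open: L(x₀) ⊇ {B, E, ¬C, ¬D, ∀s.¬B}
2. Hence (((E ⊔ C) ⊓ ¬D) ⊓ B) ⊑ ((E ⊔ ¬B) ⊓ D): not entailed.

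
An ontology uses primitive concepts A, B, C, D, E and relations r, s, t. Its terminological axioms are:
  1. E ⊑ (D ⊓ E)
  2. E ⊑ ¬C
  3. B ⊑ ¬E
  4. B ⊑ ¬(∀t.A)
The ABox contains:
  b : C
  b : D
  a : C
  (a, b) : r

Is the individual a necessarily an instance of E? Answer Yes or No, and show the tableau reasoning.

1. a : E?  L(a) = {C} ∪ {¬E}
   open: L(a) ⊇ {C, ¬B, ¬E} — a ∉ E possible
2. Hence a : E: not entailed.

No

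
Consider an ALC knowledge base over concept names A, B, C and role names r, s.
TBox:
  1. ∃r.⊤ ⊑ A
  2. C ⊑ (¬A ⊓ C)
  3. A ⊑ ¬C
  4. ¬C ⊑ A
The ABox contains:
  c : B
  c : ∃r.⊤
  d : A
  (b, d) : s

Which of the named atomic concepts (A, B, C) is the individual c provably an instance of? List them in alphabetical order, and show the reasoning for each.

1. c : A?  L(c) = {B, ∃r.⊤} ∪ {¬A}
   clash {A, ¬A} at c — c ∈ A
2. c : B?  L(c) = {B, ∃r.⊤} ∪ {¬B}
   clash {B, ¬B} at c — c ∈ B
3. c : C?  L(c) = {B, ∃r.⊤} ∪ {¬C}
   apply at c: ∃r.⊤⊑A; ¬C⊑A
   open: L(c) ⊇ {A, B, ¬C, ∃r.⊤} (+ ∃-successors) — c ∉ C possible
4. Entailed for c: {A, B}

{A, B}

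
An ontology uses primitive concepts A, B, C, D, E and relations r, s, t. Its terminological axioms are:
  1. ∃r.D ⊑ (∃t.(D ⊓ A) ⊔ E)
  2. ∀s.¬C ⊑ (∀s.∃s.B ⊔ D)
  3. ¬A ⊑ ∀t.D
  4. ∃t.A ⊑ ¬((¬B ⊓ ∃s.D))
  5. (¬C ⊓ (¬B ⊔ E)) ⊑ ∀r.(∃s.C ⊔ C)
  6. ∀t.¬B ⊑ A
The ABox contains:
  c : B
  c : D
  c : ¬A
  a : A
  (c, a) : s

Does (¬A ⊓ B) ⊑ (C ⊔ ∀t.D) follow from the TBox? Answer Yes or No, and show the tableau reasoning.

Yes

1. (¬A ⊓ B) ⊑ (C ⊔ ∀t.D)  ⇔  ((¬A ⊓ B) ⊓ (¬C ⊓ ∃t.¬D)) unsat w.r.t. T
   all branches close; clash {A, ¬A} at x₀
2. Hence (¬A ⊓ B) ⊑ (C ⊔ ∀t.D): entailed.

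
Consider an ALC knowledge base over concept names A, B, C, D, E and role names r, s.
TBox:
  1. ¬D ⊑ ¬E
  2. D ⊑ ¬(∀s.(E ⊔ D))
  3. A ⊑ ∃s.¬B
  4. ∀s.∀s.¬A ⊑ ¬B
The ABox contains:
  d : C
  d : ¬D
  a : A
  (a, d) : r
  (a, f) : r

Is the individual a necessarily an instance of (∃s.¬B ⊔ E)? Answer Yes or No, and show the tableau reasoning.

1. a : (∃s.¬B ⊔ E)?  L(a) = {A} ∪ {(∀s.B ⊓ ¬E)}
   clash {B, ¬B} at an ∃-successor — a ∈ (∃s.¬B ⊔ E)
2. Hence a : (∃s.¬B ⊔ E): entailed.

Yes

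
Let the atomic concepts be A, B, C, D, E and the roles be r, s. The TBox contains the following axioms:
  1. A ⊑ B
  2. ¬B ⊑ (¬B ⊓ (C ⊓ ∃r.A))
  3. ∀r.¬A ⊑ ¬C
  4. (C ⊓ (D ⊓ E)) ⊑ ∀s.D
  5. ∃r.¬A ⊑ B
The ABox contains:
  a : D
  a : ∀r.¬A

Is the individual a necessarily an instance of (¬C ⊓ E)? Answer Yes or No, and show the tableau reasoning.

1. a : (¬C ⊓ E)?  L(a) = {D, ∀r.¬A} ∪ {(C ⊔ ¬E)}
   apply at a: ∀r.¬A⊑¬C
   open: L(a) ⊇ {B, D, ¬A, ¬C, ¬E, …} — a ∉ (¬C ⊓ E) possible
2. Hence a : (¬C ⊓ E): not entailed.

No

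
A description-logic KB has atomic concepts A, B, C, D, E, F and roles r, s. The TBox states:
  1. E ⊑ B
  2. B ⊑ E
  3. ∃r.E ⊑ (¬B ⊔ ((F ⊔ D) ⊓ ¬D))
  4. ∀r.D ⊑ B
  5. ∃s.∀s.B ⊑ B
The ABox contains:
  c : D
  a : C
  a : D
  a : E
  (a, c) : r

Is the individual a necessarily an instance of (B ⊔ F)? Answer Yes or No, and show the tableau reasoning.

1. a : (B ⊔ F)?  L(a) = {C, D, E} ∪ {(¬B ⊓ ¬F)}
   clash {B, ¬B} at a — a ∈ (B ⊔ F)
2. Hence a : (B ⊔ F): entailed.

Yes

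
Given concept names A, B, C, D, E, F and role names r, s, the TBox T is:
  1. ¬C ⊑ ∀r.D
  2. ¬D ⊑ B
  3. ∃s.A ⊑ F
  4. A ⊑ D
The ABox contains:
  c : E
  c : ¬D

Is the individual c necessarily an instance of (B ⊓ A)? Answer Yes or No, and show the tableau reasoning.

No

1. c : (B ⊓ A)?  L(c) = {E, ¬D} ∪ {(¬B ⊔ ¬A)}
   apply at c: ¬D⊑B
   open: L(c) ⊇ {B, C, E, ¬A, ¬D, …} — c ∉ (B ⊓ A) possible
2. Hence c : (B ⊓ A): not entailed.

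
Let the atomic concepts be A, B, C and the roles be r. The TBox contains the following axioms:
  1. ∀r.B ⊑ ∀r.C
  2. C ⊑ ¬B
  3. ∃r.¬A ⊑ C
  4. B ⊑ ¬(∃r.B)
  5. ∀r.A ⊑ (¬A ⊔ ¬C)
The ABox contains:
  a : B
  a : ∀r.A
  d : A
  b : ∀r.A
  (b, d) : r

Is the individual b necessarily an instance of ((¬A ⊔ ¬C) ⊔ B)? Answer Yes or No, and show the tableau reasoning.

Yes

1. b : ((¬A ⊔ ¬C) ⊔ B)?  L(b) = {∀r.A} ∪ {((A ⊓ C) ⊓ ¬B)}
   clash {C, ¬C} at b — b ∈ ((¬A ⊔ ¬C) ⊔ B)
2. Hence b : ((¬A ⊔ ¬C) ⊔ B): entailed.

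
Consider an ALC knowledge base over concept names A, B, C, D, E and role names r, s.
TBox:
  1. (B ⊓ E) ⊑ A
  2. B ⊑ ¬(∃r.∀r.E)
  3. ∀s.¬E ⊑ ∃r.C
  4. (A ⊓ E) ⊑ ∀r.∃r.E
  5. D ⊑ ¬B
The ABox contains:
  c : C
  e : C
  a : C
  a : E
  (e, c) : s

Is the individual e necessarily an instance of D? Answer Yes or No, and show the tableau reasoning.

1. e : D?  L(e) = {C} ∪ {¬D}
   open: L(e) ⊇ {C, ¬A, ¬B, ¬D, ∃s.E} (+ ∃-successors) — e ∉ D possible
2. Hence e : D: not entailed.

No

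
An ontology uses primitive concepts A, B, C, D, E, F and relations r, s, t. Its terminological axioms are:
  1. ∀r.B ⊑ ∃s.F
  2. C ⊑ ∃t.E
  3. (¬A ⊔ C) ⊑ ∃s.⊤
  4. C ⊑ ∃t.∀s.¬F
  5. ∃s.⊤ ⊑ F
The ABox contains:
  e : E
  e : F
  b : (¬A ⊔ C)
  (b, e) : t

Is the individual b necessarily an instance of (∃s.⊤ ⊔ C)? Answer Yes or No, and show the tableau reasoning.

Yes

1. b : (∃s.⊤ ⊔ C)?  L(b) = {(¬A ⊔ C)} ∪ {(∀s.⊥ ⊓ ¬C)}
   clash {C, ¬C} at b — b ∈ (∃s.⊤ ⊔ C)
2. Hence b : (∃s.⊤ ⊔ C): entailed.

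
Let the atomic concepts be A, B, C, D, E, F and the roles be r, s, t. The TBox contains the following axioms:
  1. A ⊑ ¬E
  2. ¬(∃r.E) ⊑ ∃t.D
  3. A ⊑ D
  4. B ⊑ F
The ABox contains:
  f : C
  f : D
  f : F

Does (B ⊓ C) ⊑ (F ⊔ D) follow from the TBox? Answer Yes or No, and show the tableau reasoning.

Yes

1. (B ⊓ C) ⊑ (F ⊔ D)  ⇔  ((B ⊓ C) ⊓ (¬F ⊓ ¬D)) unsat w.r.t. T
   all branches close; clash {D, ¬D} at x₀
2. Hence (B ⊓ C) ⊑ (F ⊔ D): entailed.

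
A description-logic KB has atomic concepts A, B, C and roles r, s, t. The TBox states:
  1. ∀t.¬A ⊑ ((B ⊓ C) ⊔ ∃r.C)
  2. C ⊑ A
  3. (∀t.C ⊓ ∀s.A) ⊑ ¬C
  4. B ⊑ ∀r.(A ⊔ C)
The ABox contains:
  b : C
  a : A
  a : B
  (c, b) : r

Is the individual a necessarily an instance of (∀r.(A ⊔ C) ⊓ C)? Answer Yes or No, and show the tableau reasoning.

No

1. a : (∀r.(A ⊔ C) ⊓ C)?  L(a) = {A, B} ∪ {(∃r.(¬A ⊓ ¬C) ⊔ ¬C)}
   apply at a: B⊑∀r.(A ⊔ C)
   open: L(a) ⊇ {A, B, ¬C, ∀r.(A ⊔ C), ∃t.A, …} (+ ∃-successors) — a ∉ (∀r.(A ⊔ C) ⊓ C) possible
2. Hence a : (∀r.(A ⊔ C) ⊓ C): not entailed.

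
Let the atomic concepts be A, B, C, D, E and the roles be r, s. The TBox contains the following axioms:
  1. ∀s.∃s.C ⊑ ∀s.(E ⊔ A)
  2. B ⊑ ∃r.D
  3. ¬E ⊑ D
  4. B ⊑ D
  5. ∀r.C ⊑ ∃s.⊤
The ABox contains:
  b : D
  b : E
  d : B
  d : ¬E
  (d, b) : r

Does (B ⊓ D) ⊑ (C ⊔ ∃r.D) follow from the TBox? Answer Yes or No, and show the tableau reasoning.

1. (B ⊓ D) ⊑ (C ⊔ ∃r.D)  ⇔  ((B ⊓ D) ⊓ (¬C ⊓ ∀r.¬D)) unsat w.r.t. T
   all branches close; clash {D, ¬D} at an ∃-successor
2. Hence (B ⊓ D) ⊑ (C ⊔ ∃r.D): entailed.

Yes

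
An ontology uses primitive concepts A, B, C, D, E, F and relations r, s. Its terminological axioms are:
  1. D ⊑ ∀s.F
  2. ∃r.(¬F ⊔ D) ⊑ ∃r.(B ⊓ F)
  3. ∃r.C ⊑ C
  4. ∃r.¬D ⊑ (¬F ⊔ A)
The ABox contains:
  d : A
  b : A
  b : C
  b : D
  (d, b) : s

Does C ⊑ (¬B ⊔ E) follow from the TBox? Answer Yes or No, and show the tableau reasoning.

No

1. C ⊑ (¬B ⊔ E)  ⇔  (C ⊓ (B ⊓ ¬E)) unsat w.r.t. T
   open: L(x₀) ⊇ {B, C, ¬D, ¬E, ∀r.(F ⊓ ¬D), …}
2. Hence C ⊑ (¬B ⊔ E): not entailed.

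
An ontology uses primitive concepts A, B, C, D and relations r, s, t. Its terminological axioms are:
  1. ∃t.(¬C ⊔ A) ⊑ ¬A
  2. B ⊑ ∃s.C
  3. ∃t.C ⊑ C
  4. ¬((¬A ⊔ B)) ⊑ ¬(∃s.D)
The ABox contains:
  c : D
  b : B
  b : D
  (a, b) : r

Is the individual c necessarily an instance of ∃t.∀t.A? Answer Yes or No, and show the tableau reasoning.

No

1. c : ∃t.∀t.A?  L(c) = {D} ∪ {∀t.∃t.¬A}
   open: L(c) ⊇ {D, ¬A, ¬B, ∀t.¬C, ∀t.∃t.¬A} — c ∉ ∃t.∀t.A possible
2. Hence c : ∃t.∀t.A: not entailed.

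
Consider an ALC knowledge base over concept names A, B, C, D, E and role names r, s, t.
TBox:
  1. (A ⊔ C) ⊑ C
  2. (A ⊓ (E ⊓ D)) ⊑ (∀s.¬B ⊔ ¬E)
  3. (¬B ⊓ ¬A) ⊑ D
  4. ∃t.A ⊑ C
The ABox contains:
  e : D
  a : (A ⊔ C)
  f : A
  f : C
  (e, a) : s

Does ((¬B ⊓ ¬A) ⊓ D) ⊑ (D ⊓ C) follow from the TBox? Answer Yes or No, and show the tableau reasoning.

No

1. ((¬B ⊓ ¬A) ⊓ D) ⊑ (D ⊓ C)  ⇔  (((¬B ⊓ ¬A) ⊓ D) ⊓ (¬D ⊔ ¬C)) unsat w.r.t. T
   open: L(x₀) ⊇ {D, ¬A, ¬B, ¬C, ∀t.¬A}
2. Hence ((¬B ⊓ ¬A) ⊓ D) ⊑ (D ⊓ C): not entailed.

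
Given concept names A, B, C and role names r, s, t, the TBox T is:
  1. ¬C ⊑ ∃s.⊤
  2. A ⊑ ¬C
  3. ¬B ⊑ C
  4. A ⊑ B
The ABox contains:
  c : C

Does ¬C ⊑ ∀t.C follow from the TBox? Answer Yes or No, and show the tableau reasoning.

1. ¬C ⊑ ∀t.C  ⇔  (¬C ⊓ ∃t.¬C) unsat w.r.t. T
   apply at x₀: ¬C⊑∃s.⊤
   open: L(x₀) ⊇ {B, ¬C, ∃s.⊤, ∃t.¬C} (+ ∃-successors)
2. Hence ¬C ⊑ ∀t.C: not entailed.

No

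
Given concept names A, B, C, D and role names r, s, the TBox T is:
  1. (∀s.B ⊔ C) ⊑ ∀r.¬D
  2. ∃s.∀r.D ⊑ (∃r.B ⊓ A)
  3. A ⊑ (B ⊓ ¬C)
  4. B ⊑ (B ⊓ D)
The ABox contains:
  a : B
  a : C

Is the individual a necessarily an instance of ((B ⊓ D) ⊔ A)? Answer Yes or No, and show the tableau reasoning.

1. a : ((B ⊓ D) ⊔ A)?  L(a) = {B, C} ∪ {((¬B ⊔ ¬D) ⊓ ¬A)}
   clash {D, ¬D} at a — a ∈ ((B ⊓ D) ⊔ A)
2. Hence a : ((B ⊓ D) ⊔ A): entailed.

Yes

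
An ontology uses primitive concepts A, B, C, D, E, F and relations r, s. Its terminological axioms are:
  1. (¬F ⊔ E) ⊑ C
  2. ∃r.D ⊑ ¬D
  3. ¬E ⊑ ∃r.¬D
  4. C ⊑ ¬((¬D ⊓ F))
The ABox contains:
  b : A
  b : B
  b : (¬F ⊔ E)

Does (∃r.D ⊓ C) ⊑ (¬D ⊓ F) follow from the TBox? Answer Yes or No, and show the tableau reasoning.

No

1. (∃r.D ⊓ C) ⊑ (¬D ⊓ F)  ⇔  ((∃r.D ⊓ C) ⊓ (D ⊔ ¬F)) unsat w.r.t. T
   apply at x₀: ∃r.D⊑¬D
   open: L(x₀) ⊇ {C, E, ¬D, ¬F, ∃r.D} (+ ∃-successors)
2. Hence (∃r.D ⊓ C) ⊑ (¬D ⊓ F): not entailed.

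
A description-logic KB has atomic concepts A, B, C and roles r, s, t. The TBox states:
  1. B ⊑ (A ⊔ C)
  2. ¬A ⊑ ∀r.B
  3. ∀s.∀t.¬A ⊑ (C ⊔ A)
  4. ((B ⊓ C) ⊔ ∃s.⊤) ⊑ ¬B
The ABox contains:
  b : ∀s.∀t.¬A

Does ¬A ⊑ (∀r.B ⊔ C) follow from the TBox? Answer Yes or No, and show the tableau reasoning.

Yes

1. ¬A ⊑ (∀r.B ⊔ C)  ⇔  (¬A ⊓ (∃r.¬B ⊓ ¬C)) unsat w.r.t. T
   all branches close; clash {C, ¬C} at x₀
2. Hence ¬A ⊑ (∀r.B ⊔ C): entailed.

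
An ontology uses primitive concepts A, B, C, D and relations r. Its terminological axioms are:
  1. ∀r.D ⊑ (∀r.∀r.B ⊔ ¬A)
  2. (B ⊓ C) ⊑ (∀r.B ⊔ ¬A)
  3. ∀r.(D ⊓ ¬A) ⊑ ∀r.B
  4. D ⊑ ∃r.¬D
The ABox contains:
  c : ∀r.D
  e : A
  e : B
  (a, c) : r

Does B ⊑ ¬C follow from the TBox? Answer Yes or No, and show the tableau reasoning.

1. B ⊑ ¬C  ⇔  (B ⊓ C) unsat w.r.t. T
   apply at x₀: (B ⊓ C)⊑(∀r.B ⊔ ¬A)
   open: L(x₀) ⊇ {B, C, ¬D, ∀r.B, ∃r.¬D} (+ ∃-successors)
2. Hence B ⊑ ¬C: not entailed.

No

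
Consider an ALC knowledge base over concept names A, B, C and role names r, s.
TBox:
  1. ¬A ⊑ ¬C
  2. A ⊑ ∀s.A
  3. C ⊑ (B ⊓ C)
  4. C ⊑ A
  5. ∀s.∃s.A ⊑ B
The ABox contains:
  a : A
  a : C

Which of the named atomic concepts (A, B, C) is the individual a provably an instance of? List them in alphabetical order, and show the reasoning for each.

{A, B, C}

1. a : A?  L(a) = {A, C} ∪ {¬A}
   clash {A, ¬A} at a — a ∈ A
2. a : B?  L(a) = {A, C} ∪ {¬B}
   clash {B, ¬B} at a — a ∈ B
3. a : C?  L(a) = {A, C} ∪ {¬C}
   clash {C, ¬C} at a — a ∈ C
4. Entailed for a: {A, B, C}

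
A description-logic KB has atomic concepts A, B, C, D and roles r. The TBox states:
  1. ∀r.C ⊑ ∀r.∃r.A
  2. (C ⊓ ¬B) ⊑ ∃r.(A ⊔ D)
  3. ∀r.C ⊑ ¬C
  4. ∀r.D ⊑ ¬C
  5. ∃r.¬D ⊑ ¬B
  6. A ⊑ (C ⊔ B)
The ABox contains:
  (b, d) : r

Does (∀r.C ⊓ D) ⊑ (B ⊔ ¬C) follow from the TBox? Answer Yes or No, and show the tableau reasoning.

Yes

1. (∀r.C ⊓ D) ⊑ (B ⊔ ¬C)  ⇔  ((∀r.C ⊓ D) ⊓ (¬B ⊓ C)) unsat w.r.t. T
   all branches close; clash {C, ¬C} at x₀
2. Hence (∀r.C ⊓ D) ⊑ (B ⊔ ¬C): entailed.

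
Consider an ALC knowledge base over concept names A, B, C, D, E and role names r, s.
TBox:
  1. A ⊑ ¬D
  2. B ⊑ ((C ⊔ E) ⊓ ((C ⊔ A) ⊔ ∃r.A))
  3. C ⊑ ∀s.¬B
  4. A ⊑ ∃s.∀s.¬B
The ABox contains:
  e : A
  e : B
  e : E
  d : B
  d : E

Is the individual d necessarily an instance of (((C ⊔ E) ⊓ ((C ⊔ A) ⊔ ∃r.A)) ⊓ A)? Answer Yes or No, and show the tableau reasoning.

No

1. d : (((C ⊔ E) ⊓ ((C ⊔ A) ⊔ ∃r.A)) ⊓ A)?  L(d) = {B, E} ∪ {(((¬C ⊓ ¬E) ⊔ ((¬C ⊓ ¬A) ⊓ ∀r.¬A)) ⊔ ¬A)}
   apply at d: B⊑((C ⊔ E) ⊓ ((C ⊔ A) ⊔ ∃r.A))
   open: L(d) ⊇ {B, E, ¬A, ¬C, ∃r.A} (+ ∃-successors) — d ∉ (((C ⊔ E) ⊓ ((C ⊔ A) ⊔ ∃r.A)) ⊓ A) possible
2. Hence d : (((C ⊔ E) ⊓ ((C ⊔ A) ⊔ ∃r.A)) ⊓ A): not entailed.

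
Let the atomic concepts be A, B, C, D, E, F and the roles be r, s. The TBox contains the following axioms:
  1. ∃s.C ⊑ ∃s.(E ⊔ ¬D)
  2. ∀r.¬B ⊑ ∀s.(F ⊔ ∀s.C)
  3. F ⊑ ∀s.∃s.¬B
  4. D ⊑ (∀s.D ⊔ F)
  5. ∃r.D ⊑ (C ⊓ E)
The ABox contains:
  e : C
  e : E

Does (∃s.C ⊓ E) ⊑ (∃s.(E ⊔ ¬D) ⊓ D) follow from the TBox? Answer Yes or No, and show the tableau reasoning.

No

1. (∃s.C ⊓ E) ⊑ (∃s.(E ⊔ ¬D) ⊓ D)  ⇔  ((∃s.C ⊓ E) ⊓ (∀s.(¬E ⊓ D) ⊔ ¬D)) unsat w.r.t. T
   apply at x₀: ∃s.C⊑∃s.(E ⊔ ¬D)
   open: L(x₀) ⊇ {E, ¬D, ¬F, ∀r.¬D, ∃r.B, …} (+ ∃-successors)
2. Hence (∃s.C ⊓ E) ⊑ (∃s.(E ⊔ ¬D) ⊓ D): not entailed.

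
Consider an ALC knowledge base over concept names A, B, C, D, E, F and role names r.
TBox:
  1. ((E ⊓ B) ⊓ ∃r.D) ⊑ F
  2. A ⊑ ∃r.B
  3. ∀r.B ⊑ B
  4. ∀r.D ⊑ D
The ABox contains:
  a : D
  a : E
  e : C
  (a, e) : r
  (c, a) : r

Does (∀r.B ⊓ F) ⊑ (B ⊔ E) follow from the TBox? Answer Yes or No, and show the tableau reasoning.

1. (∀r.B ⊓ F) ⊑ (B ⊔ E)  ⇔  ((∀r.B ⊓ F) ⊓ (¬B ⊓ ¬E)) unsat w.r.t. T
   all branches close; clash {B, ¬B} at x₀
2. Hence (∀r.B ⊓ F) ⊑ (B ⊔ E): entailed.

Yes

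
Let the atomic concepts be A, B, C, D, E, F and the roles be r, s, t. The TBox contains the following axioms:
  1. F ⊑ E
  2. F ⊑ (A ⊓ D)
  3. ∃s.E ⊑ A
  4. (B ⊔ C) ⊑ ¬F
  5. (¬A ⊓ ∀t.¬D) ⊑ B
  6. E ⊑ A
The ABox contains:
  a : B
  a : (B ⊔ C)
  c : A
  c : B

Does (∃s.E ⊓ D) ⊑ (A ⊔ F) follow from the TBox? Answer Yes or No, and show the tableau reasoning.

1. (∃s.E ⊓ D) ⊑ (A ⊔ F)  ⇔  ((∃s.E ⊓ D) ⊓ (¬A ⊓ ¬F)) unsat w.r.t. T
   all branches close; clash {A, ¬A} at x₀
2. Hence (∃s.E ⊓ D) ⊑ (A ⊔ F): entailed.

Yes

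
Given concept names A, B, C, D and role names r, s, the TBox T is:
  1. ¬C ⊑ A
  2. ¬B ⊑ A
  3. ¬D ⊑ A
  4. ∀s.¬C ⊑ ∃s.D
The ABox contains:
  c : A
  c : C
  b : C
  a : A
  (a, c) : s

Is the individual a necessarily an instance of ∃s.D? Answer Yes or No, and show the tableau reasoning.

No

1. a : ∃s.D?  L(a) = {A} ∪ {∀s.¬D}
   open: L(a) ⊇ {A, ∀s.¬D, ∃s.C} (+ ∃-successors) — a ∉ ∃s.D possible
2. Hence a : ∃s.D: not entailed.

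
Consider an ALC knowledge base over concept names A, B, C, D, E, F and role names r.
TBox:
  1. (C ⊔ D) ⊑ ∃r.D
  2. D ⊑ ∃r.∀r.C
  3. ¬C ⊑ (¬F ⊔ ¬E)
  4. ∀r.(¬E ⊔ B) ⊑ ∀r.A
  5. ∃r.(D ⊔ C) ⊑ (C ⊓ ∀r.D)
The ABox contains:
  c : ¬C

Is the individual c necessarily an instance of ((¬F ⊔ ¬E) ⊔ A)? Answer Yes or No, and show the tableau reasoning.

Yes

1. c : ((¬F ⊔ ¬E) ⊔ A)?  L(c) = {¬C} ∪ {((F ⊓ E) ⊓ ¬A)}
   clash {E, ¬E} at c — c ∈ ((¬F ⊔ ¬E) ⊔ A)
2. Hence c : ((¬F ⊔ ¬E) ⊔ A): entailed.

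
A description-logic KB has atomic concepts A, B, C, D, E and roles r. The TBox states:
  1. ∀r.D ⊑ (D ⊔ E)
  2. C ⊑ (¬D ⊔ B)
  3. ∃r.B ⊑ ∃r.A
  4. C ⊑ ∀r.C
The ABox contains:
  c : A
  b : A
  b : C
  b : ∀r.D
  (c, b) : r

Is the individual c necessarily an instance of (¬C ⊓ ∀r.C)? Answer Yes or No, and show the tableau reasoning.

No

1. c : (¬C ⊓ ∀r.C)?  L(c) = {A} ∪ {(C ⊔ ∃r.¬C)}
   open: L(c) ⊇ {A, ¬C, ∀r.¬B, ∃r.¬C, ∃r.¬D} (+ ∃-successors) — c ∉ (¬C ⊓ ∀r.C) possible
2. Hence c : (¬C ⊓ ∀r.C): not entailed.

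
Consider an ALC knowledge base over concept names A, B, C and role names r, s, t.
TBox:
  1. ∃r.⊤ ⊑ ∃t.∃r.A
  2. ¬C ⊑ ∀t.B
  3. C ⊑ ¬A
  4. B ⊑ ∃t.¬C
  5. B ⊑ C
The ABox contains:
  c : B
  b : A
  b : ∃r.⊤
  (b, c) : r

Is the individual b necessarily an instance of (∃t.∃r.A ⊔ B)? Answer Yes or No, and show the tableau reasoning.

Yes

1. b : (∃t.∃r.A ⊔ B)?  L(b) = {A, ∃r.⊤} ∪ {(∀t.∀r.¬A ⊓ ¬B)}
   clash {A, ¬A} at b — b ∈ (∃t.∃r.A ⊔ B)
2. Hence b : (∃t.∃r.A ⊔ B): entailed.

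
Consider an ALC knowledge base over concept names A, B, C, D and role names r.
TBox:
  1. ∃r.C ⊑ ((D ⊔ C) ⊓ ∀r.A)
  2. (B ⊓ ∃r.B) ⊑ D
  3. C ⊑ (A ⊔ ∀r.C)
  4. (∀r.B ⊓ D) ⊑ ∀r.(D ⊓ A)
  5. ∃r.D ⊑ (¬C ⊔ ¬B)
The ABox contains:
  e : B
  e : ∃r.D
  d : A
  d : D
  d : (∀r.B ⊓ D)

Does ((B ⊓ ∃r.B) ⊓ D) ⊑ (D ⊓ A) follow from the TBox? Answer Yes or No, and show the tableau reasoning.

1. ((B ⊓ ∃r.B) ⊓ D) ⊑ (D ⊓ A)  ⇔  (((B ⊓ ∃r.B) ⊓ D) ⊓ (¬D ⊔ ¬A)) unsat w.r.t. T
   open: L(x₀) ⊇ {B, D, ¬A, ¬C, ∀r.¬C, …} (+ ∃-successors)
2. Hence ((B ⊓ ∃r.B) ⊓ D) ⊑ (D ⊓ A): not entailed.

No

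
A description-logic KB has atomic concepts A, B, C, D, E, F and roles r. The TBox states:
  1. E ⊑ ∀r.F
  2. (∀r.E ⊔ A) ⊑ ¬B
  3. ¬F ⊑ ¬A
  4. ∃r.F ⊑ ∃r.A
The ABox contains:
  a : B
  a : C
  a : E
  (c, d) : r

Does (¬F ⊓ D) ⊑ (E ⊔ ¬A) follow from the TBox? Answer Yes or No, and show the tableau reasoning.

1. (¬F ⊓ D) ⊑ (E ⊔ ¬A)  ⇔  ((¬F ⊓ D) ⊓ (¬E ⊓ A)) unsat w.r.t. T
   all branches close; clash {A, ¬A} at x₀
2. Hence (¬F ⊓ D) ⊑ (E ⊔ ¬A): entailed.

Yes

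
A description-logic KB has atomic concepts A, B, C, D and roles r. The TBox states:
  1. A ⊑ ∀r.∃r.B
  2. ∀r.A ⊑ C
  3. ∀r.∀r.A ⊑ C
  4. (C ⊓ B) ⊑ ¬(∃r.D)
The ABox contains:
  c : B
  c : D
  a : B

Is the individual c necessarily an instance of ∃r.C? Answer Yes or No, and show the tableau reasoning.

1. c : ∃r.C?  L(c) = {B, D} ∪ {∀r.¬C}
   open: L(c) ⊇ {B, D, ¬A, ¬C, ∀r.¬C, …} (+ ∃-successors) — c ∉ ∃r.C possible
2. Hence c : ∃r.C: not entailed.

No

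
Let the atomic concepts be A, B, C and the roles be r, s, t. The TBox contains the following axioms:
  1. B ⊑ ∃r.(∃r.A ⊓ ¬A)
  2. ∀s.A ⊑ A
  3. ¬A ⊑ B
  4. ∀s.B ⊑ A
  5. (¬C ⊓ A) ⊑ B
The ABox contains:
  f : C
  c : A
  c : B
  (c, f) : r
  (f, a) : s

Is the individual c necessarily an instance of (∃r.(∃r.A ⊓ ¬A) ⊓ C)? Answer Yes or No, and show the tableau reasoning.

1. c : (∃r.(∃r.A ⊓ ¬A) ⊓ C)?  L(c) = {A, B} ∪ {(∀r.(∀r.¬A ⊔ A) ⊔ ¬C)}
   apply at c: B⊑∃r.(∃r.A ⊓ ¬A)
   open: L(c) ⊇ {A, B, ¬C, ∃r.(∃r.A ⊓ ¬A)} (+ ∃-successors) — c ∉ (∃r.(∃r.A ⊓ ¬A) ⊓ C) possible
2. Hence c : (∃r.(∃r.A ⊓ ¬A) ⊓ C): not entailed.

No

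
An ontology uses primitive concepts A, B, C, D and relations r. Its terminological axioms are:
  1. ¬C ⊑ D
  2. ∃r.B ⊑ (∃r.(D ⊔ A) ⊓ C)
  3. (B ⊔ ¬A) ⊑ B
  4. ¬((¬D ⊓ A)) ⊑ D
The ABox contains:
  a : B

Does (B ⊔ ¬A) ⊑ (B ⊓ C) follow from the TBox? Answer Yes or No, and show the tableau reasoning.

No

1. (B ⊔ ¬A) ⊑ (B ⊓ C)  ⇔  ((B ⊔ ¬A) ⊓ (¬B ⊔ ¬C)) unsat w.r.t. T
   apply at x₀: (B ⊔ ¬A)⊑B
   open: L(x₀) ⊇ {B, D, ¬C, ∀r.¬B}
2. Hence (B ⊔ ¬A) ⊑ (B ⊓ C): not entailed.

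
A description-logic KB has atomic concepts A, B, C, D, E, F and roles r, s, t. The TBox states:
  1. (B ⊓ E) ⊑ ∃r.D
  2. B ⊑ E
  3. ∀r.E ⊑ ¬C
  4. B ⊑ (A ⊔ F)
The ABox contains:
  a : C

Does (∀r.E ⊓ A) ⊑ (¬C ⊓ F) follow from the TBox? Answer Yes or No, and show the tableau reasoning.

No

1. (∀r.E ⊓ A) ⊑ (¬C ⊓ F)  ⇔  ((∀r.E ⊓ A) ⊓ (C ⊔ ¬F)) unsat w.r.t. T
   apply at x₀: ∀r.E⊑¬C
   open: L(x₀) ⊇ {A, ¬B, ¬C, ¬F, ∀r.E}
2. Hence (∀r.E ⊓ A) ⊑ (¬C ⊓ F): not entailed.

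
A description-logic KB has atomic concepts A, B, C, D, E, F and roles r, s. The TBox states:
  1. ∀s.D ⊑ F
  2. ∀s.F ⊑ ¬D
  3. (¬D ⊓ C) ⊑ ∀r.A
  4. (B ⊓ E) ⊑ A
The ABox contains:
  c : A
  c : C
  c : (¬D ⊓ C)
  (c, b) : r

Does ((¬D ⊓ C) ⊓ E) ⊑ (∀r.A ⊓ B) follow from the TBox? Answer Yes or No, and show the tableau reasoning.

1. ((¬D ⊓ C) ⊓ E) ⊑ (∀r.A ⊓ B)  ⇔  (((¬D ⊓ C) ⊓ E) ⊓ (∃r.¬A ⊔ ¬B)) unsat w.r.t. T
   apply at x₀: (¬D ⊓ C)⊑∀r.A
   open: L(x₀) ⊇ {C, E, ¬B, ¬D, ∀r.A, …} (+ ∃-successors)
2. Hence ((¬D ⊓ C) ⊓ E) ⊑ (∀r.A ⊓ B): not entailed.

No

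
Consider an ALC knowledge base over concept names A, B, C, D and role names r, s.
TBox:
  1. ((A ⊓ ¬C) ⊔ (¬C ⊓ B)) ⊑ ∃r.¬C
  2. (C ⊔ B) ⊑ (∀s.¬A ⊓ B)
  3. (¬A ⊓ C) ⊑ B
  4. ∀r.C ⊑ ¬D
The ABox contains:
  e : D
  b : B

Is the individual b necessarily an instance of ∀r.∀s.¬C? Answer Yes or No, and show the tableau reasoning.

1. b : ∀r.∀s.¬C?  L(b) = {B} ∪ {∃r.∃s.C}
   open: L(b) ⊇ {B, ∀s.¬A, ∃r.¬C, ∃r.∃s.C} (+ ∃-successors) — b ∉ ∀r.∀s.¬C possible
2. Hence b : ∀r.∀s.¬C: not entailed.

No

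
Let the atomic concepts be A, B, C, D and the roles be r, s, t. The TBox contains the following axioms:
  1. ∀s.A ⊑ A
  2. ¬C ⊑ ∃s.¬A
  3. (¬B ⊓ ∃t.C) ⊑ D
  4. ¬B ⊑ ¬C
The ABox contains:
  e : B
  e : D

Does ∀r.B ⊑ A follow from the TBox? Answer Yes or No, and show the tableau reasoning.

1. ∀r.B ⊑ A  ⇔  (∀r.B ⊓ ¬A) unsat w.r.t. T
   open: L(x₀) ⊇ {B, C, ¬A, ∀r.B, ∃s.¬A} (+ ∃-successors)
2. Hence ∀r.B ⊑ A: not entailed.

No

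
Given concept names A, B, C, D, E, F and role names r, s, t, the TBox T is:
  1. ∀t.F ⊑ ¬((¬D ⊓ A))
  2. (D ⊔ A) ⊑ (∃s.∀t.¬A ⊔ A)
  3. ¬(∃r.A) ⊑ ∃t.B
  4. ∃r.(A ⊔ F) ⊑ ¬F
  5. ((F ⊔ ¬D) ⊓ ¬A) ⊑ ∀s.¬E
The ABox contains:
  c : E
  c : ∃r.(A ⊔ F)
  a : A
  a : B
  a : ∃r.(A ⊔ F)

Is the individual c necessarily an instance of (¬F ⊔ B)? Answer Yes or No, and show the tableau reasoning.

1. c : (¬F ⊔ B)?  L(c) = {E, ∃r.(A ⊔ F)} ∪ {(F ⊓ ¬B)}
   clash {F, ¬F} at c — c ∈ (¬F ⊔ B)
2. Hence c : (¬F ⊔ B): entailed.

Yes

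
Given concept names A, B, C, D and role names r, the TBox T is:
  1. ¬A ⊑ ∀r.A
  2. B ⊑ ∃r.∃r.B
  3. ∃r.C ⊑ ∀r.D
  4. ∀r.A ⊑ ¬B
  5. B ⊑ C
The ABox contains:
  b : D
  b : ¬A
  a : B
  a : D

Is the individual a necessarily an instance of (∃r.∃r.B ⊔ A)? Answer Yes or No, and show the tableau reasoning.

Yes

1. a : (∃r.∃r.B ⊔ A)?  L(a) = {B, D} ∪ {(∀r.∀r.¬B ⊓ ¬A)}
   clash {B, ¬B} at a — a ∈ (∃r.∃r.B ⊔ A)
2. Hence a : (∃r.∃r.B ⊔ A): entailed.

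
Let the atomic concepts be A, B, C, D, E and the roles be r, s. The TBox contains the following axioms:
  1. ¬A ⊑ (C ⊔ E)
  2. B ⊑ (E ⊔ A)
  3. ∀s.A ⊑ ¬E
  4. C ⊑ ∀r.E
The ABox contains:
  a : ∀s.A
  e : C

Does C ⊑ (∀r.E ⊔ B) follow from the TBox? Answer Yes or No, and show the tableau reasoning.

Yes

1. C ⊑ (∀r.E ⊔ B)  ⇔  (C ⊓ (∃r.¬E ⊓ ¬B)) unsat w.r.t. T
   all branches close; clash {E, ¬E} at an ∃-successor
2. Hence C ⊑ (∀r.E ⊔ B): entailed.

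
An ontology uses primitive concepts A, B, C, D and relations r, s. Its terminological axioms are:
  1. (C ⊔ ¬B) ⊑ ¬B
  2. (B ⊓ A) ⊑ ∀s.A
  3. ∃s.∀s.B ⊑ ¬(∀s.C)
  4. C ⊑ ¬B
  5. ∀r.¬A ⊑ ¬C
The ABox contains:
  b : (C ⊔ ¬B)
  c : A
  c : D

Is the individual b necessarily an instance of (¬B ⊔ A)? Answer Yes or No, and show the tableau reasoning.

1. b : (¬B ⊔ A)?  L(b) = {(C ⊔ ¬B)} ∪ {(B ⊓ ¬A)}
   clash {B, ¬B} at b — b ∈ (¬B ⊔ A)
2. Hence b : (¬B ⊔ A): entailed.

Yes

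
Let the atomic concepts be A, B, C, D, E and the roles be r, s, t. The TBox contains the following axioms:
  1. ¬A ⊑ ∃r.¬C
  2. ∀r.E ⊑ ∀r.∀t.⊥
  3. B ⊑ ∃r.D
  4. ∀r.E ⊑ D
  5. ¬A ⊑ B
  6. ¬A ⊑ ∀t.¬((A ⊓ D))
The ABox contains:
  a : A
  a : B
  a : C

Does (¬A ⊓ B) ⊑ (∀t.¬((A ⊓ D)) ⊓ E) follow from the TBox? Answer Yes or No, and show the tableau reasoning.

1. (¬A ⊓ B) ⊑ (∀t.¬((A ⊓ D)) ⊓ E)  ⇔  ((¬A ⊓ B) ⊓ (∃t.(A ⊓ D) ⊔ ¬E)) unsat w.r.t. T
   apply at x₀: ¬A⊑∃r.¬C; B⊑∃r.D; ¬A⊑∀t.¬((A ⊓ D))
   open: L(x₀) ⊇ {B, ¬A, ¬E, ∀t.(¬A ⊔ ¬D), ∃r.D, …} (+ ∃-successors)
2. Hence (¬A ⊓ B) ⊑ (∀t.¬((A ⊓ D)) ⊓ E): not entailed.

No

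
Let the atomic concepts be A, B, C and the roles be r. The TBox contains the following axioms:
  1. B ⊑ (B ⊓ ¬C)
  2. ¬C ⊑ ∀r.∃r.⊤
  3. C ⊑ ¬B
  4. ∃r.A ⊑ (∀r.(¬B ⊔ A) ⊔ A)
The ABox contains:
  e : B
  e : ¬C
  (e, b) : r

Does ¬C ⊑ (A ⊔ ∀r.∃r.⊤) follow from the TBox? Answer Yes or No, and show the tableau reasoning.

Yes

1. ¬C ⊑ (A ⊔ ∀r.∃r.⊤)  ⇔  (¬C ⊓ (¬A ⊓ ∃r.∀r.⊥)) unsat w.r.t. T
   all branches close; clash {A, ¬A} at x₀
2. Hence ¬C ⊑ (A ⊔ ∀r.∃r.⊤): entailed.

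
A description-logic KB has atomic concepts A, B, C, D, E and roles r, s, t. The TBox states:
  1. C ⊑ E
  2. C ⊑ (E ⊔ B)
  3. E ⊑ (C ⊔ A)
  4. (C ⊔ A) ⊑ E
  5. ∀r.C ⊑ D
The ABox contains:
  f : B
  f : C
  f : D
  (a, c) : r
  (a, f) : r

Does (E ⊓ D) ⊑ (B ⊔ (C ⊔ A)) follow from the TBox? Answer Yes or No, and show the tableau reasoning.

Yes

1. (E ⊓ D) ⊑ (B ⊔ (C ⊔ A))  ⇔  ((E ⊓ D) ⊓ (¬B ⊓ (¬C ⊓ ¬A))) unsat w.r.t. T
   all branches close; clash {A, ¬A} at x₀
2. Hence (E ⊓ D) ⊑ (B ⊔ (C ⊔ A)): entailed.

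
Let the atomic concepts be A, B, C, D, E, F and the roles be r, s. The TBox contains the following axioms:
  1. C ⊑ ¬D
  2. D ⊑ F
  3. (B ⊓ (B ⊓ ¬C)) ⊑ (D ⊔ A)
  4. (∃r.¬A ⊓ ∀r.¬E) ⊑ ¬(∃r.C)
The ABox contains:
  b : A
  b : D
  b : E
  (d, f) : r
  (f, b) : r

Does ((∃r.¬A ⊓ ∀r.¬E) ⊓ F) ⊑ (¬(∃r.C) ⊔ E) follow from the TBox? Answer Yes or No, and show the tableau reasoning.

1. ((∃r.¬A ⊓ ∀r.¬E) ⊓ F) ⊑ (¬(∃r.C) ⊔ E)  ⇔  (((∃r.¬A ⊓ ∀r.¬E) ⊓ F) ⊓ (∃r.C ⊓ ¬E)) unsat w.r.t. T
   all branches close; clash {C, ¬C} at an ∃-successor
2. Hence ((∃r.¬A ⊓ ∀r.¬E) ⊓ F) ⊑ (¬(∃r.C) ⊔ E): entailed.

Yes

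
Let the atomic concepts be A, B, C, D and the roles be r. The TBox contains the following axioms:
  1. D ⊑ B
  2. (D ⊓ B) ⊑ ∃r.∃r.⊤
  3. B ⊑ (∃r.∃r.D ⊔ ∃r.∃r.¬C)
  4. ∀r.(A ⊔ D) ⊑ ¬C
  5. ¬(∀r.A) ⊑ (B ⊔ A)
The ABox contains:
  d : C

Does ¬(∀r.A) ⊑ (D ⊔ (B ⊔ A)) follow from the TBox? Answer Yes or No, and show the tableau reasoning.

Yes

1. ¬(∀r.A) ⊑ (D ⊔ (B ⊔ A))  ⇔  (∃r.¬A ⊓ (¬D ⊓ (¬B ⊓ ¬A))) unsat w.r.t. T
   all branches close; clash {A, ¬A} at x₀
2. Hence ¬(∀r.A) ⊑ (D ⊔ (B ⊔ A)): entailed.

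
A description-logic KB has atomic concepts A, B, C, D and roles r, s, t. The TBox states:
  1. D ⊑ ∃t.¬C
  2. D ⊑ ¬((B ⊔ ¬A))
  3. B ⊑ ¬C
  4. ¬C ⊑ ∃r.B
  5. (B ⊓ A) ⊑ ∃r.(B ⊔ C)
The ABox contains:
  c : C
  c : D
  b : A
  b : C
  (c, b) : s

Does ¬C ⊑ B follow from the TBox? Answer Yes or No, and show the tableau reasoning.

No

1. ¬C ⊑ B  ⇔  (¬C ⊓ ¬B) unsat w.r.t. T
   apply at x₀: ¬C⊑∃r.B
   open: L(x₀) ⊇ {¬B, ¬C, ¬D, ∃r.B} (+ ∃-successors)
2. Hence ¬C ⊑ B: not entailed.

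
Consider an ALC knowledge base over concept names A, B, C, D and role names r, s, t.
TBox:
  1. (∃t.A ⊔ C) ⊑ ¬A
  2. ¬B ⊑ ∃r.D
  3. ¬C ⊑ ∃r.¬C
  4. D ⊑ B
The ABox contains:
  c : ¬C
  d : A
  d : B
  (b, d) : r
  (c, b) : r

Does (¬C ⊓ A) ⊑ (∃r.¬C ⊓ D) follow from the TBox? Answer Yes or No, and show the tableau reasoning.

No

1. (¬C ⊓ A) ⊑ (∃r.¬C ⊓ D)  ⇔  ((¬C ⊓ A) ⊓ (∀r.C ⊔ ¬D)) unsat w.r.t. T
   apply at x₀: ¬C⊑∃r.¬C
   open: L(x₀) ⊇ {A, B, ¬C, ¬D, ∀t.¬A, …} (+ ∃-successors)
2. Hence (¬C ⊓ A) ⊑ (∃r.¬C ⊓ D): not entailed.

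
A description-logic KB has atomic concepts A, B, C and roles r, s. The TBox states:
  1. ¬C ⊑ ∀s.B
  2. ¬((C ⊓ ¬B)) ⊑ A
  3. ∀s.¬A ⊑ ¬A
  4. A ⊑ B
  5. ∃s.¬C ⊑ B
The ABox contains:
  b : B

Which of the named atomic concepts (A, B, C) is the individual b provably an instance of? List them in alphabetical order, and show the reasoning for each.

1. b : A?  L(b) = {B} ∪ {¬A}
   clash {A, ¬A} at b — b ∈ A
2. b : B?  L(b) = {B} ∪ {¬B}
   clash {B, ¬B} at b — b ∈ B
3. b : C?  L(b) = {B} ∪ {¬C}
   apply at b: ¬C⊑∀s.B
   open: L(b) ⊇ {A, B, ¬C, ∀s.B, ∃s.A} (+ ∃-successors) — b ∉ C possible
4. Entailed for b: {A, B}

{A, B}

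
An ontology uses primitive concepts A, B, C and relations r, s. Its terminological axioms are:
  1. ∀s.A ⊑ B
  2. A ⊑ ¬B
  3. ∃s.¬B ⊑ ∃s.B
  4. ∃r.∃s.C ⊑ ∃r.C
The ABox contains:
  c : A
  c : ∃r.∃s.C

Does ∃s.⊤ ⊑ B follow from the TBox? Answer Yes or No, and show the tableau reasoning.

1. ∃s.⊤ ⊑ B  ⇔  (∃s.⊤ ⊓ ¬B) unsat w.r.t. T
   open: L(x₀) ⊇ {¬B, ∀r.∀s.¬C, ∀s.B, ∃s.¬A, ∃s.⊤} (+ ∃-successors)
2. Hence ∃s.⊤ ⊑ B: not entailed.

No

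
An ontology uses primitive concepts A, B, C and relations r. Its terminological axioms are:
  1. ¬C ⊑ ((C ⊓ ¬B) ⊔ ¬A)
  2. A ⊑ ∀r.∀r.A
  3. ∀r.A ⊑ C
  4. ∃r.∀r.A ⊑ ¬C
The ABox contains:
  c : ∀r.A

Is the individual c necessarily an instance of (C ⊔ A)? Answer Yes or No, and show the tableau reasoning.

1. c : (C ⊔ A)?  L(c) = {∀r.A} ∪ {(¬C ⊓ ¬A)}
   clash {C, ¬C} at c — c ∈ (C ⊔ A)
2. Hence c : (C ⊔ A): entailed.

Yes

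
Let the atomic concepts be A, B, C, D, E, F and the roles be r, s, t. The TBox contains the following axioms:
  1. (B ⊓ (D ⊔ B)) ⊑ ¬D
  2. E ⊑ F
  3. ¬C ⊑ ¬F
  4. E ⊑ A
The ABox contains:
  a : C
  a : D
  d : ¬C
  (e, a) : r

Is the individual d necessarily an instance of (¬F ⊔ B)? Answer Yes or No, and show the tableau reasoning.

Yes

1. d : (¬F ⊔ B)?  L(d) = {¬C} ∪ {(F ⊓ ¬B)}
   clash {F, ¬F} at d — d ∈ (¬F ⊔ B)
2. Hence d : (¬F ⊔ B): entailed.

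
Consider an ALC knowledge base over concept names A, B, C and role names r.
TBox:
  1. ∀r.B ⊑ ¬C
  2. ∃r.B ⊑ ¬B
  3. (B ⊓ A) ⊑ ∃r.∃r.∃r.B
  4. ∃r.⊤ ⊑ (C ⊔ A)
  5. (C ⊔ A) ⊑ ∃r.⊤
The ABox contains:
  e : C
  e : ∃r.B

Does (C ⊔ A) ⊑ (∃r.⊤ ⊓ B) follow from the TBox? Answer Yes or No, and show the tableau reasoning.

1. (C ⊔ A) ⊑ (∃r.⊤ ⊓ B)  ⇔  ((C ⊔ A) ⊓ (∀r.⊥ ⊔ ¬B)) unsat w.r.t. T
   apply at x₀: (C ⊔ A)⊑∃r.⊤
   open: L(x₀) ⊇ {C, ¬B, ∃r.¬B, ∃r.⊤} (+ ∃-successors)
2. Hence (C ⊔ A) ⊑ (∃r.⊤ ⊓ B): not entailed.

No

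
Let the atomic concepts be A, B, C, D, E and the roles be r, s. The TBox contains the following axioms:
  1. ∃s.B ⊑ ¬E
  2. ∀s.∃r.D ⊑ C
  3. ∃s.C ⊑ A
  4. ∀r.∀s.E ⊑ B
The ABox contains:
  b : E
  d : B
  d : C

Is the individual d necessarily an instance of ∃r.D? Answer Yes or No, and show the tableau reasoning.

1. d : ∃r.D?  L(d) = {B, C} ∪ {∀r.¬D}
   open: L(d) ⊇ {B, C, ∀r.¬D, ∀s.¬B, ∀s.¬C} — d ∉ ∃r.D possible
2. Hence d : ∃r.D: not entailed.

No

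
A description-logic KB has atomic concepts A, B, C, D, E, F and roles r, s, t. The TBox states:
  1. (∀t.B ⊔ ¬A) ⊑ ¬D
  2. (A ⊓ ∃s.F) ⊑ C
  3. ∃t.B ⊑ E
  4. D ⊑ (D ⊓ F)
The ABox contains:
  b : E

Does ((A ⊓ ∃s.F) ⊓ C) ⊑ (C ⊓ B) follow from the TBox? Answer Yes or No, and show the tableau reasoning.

No

1. ((A ⊓ ∃s.F) ⊓ C) ⊑ (C ⊓ B)  ⇔  (((A ⊓ ∃s.F) ⊓ C) ⊓ (¬C ⊔ ¬B)) unsat w.r.t. T
   open: L(x₀) ⊇ {A, C, ¬B, ¬D, ∀t.¬B, …} (+ ∃-successors)
2. Hence ((A ⊓ ∃s.F) ⊓ C) ⊑ (C ⊓ B): not entailed.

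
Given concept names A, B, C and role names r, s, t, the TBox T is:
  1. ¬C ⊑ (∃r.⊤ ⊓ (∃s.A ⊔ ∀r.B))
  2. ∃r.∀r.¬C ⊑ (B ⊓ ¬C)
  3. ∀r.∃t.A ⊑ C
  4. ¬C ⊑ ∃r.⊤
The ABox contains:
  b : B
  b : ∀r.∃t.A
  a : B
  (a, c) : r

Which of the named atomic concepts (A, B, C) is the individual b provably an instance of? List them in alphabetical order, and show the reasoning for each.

{B, C}

1. b : A?  L(b) = {B, ∀r.∃t.A} ∪ {¬A}
   apply at b: ∀r.∃t.A⊑C
   open: L(b) ⊇ {B, C, ¬A, ∀r.∃r.C, ∀r.∃t.A} — b ∉ A possible
2. b : B?  L(b) = {B, ∀r.∃t.A} ∪ {¬B}
   clash {B, ¬B} at b — b ∈ B
3. b : C?  L(b) = {B, ∀r.∃t.A} ∪ {¬C}
   clash {C, ¬C} at b — b ∈ C
4. Entailed for b: {B, C}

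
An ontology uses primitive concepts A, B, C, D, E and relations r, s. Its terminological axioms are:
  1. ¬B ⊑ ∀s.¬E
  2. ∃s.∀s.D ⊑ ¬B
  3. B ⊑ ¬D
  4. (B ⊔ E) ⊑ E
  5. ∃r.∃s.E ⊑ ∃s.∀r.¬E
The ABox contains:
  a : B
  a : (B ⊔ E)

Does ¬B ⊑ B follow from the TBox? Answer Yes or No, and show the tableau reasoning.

1. ¬B ⊑ B  ⇔  (¬B ⊓ ¬B) unsat w.r.t. T
   apply at x₀: ¬B⊑∀s.¬E
   open: L(x₀) ⊇ {¬B, ¬E, ∀r.∀s.¬E, ∀s.¬E}
2. Hence ¬B ⊑ B: not entailed.

No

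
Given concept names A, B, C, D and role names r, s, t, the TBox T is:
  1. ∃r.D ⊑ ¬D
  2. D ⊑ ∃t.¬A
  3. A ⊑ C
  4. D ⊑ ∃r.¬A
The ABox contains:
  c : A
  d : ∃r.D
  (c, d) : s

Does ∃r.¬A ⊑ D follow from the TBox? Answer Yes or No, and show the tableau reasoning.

No

1. ∃r.¬A ⊑ D  ⇔  (∃r.¬A ⊓ ¬D) unsat w.r.t. T
   open: L(x₀) ⊇ {¬A, ¬D, ∃r.¬A} (+ ∃-successors)
2. Hence ∃r.¬A ⊑ D: not entailed.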